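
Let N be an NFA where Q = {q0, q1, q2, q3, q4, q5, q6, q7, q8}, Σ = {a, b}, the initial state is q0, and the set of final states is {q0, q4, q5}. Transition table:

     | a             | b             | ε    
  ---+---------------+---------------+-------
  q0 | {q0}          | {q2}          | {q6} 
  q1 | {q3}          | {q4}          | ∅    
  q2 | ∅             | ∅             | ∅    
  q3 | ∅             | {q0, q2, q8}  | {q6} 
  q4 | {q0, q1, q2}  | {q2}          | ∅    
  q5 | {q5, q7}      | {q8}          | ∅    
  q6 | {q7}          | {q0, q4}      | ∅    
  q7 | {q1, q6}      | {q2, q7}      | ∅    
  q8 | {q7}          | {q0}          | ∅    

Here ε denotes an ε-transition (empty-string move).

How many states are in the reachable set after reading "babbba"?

5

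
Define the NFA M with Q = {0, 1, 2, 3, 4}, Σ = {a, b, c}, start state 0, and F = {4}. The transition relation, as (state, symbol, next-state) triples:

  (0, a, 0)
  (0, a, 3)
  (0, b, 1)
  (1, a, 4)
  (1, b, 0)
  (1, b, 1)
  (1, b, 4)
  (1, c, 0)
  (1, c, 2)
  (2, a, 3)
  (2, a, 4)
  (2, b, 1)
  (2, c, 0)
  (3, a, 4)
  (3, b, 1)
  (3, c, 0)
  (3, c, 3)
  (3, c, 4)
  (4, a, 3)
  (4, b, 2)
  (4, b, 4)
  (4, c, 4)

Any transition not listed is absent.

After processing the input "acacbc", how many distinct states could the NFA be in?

3

Start in {0}.
Read 'a': 0→{0, 3}; now {0, 3}.
Read 'c': 0→∅, 3→{0, 3, 4}; now {0, 3, 4}.
Read 'a': 0→{0, 3}, 3→{4}, 4→{3}; now {0, 3, 4}.
Read 'c': 0→∅, 3→{0, 3, 4}, 4→{4}; now {0, 3, 4}.
Read 'b': 0→{1}, 3→{1}, 4→{2, 4}; now {1, 2, 4}.
Read 'c': 1→{0, 2}, 2→{0}, 4→{4}; now {0, 2, 4}.
That set has 3 states.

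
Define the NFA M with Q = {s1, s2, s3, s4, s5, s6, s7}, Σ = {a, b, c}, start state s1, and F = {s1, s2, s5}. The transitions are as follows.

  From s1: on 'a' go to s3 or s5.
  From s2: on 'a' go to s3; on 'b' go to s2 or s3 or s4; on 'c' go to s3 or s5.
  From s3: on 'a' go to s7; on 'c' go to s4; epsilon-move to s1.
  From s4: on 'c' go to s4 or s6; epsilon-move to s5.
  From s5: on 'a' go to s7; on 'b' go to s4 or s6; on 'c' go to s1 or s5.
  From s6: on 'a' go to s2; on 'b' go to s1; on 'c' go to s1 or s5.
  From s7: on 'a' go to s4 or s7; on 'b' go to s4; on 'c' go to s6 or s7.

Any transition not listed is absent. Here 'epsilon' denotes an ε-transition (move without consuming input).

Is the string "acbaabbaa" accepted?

Yes

Start in {s1}.
Read 'a': {s1} → {s1, s3, s5}.
Read 'c': {s1, s3, s5} → {s1, s4, s5}.
Read 'b': {s1, s4, s5} → {s4, s5, s6}.
Read 'a': {s4, s5, s6} → {s2, s7}.
Read 'a': {s2, s7} → {s1, s3, s4, s5, s7}.
Read 'b': {s1, s3, s4, s5, s7} → {s4, s5, s6}.
Read 'b': {s4, s5, s6} → {s1, s4, s5, s6}.
Read 'a': {s1, s4, s5, s6} → {s1, s2, s3, s5, s7}.
Read 'a': {s1, s2, s3, s5, s7} → {s1, s3, s4, s5, s7}.
The final set {s1, s3, s4, s5, s7} contains the accepting states s1, s5.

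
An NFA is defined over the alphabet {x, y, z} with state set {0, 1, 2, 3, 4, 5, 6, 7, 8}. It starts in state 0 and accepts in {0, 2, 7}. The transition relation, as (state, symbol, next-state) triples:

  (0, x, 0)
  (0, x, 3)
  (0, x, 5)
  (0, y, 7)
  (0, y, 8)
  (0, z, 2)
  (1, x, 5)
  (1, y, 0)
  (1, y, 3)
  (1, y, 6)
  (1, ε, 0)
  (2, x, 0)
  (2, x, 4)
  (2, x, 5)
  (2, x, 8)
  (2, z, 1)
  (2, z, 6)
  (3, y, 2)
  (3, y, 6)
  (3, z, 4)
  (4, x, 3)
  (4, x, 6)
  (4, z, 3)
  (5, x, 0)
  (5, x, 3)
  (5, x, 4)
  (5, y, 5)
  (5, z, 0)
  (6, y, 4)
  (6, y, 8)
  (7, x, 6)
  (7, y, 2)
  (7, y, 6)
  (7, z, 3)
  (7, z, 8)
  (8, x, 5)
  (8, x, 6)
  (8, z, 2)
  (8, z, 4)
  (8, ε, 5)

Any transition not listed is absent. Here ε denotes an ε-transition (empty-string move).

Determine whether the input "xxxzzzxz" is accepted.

Start in {0}.
Read 'x': {0} → {0, 3, 5}.
Read 'x': {0, 3, 5} → {0, 3, 4, 5}.
Read 'x': {0, 3, 4, 5} → {0, 3, 4, 5, 6}.
Read 'z': {0, 3, 4, 5, 6} → {0, 2, 3, 4}.
Read 'z': {0, 2, 3, 4} → {0, 1, 2, 3, 4, 6}.
Read 'z': {0, 1, 2, 3, 4, 6} → {0, 1, 2, 3, 4, 6}.
Read 'x': {0, 1, 2, 3, 4, 6} → {0, 3, 4, 5, 6, 8}.
Read 'z': {0, 3, 4, 5, 6, 8} → {0, 2, 3, 4}.
The final set {0, 2, 3, 4} contains the accepting states 0, 2.

Yes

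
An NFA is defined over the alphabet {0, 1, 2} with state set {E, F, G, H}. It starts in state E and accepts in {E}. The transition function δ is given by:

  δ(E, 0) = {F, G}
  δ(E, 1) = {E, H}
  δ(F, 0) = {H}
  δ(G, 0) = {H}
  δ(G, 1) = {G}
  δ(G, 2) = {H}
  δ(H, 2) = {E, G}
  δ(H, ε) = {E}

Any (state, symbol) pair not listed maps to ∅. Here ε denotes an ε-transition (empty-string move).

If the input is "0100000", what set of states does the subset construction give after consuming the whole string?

Start in {E}.
Read '0': {E} → {F, G}.
Read '1': {F, G} → {G}.
Read '0': {G} → {E, H}.
Read '0': {E, H} → {F, G}.
Read '0': {F, G} → {E, H}.
Read '0': {E, H} → {F, G}.
Read '0': {F, G} → {E, H}.

{E, H}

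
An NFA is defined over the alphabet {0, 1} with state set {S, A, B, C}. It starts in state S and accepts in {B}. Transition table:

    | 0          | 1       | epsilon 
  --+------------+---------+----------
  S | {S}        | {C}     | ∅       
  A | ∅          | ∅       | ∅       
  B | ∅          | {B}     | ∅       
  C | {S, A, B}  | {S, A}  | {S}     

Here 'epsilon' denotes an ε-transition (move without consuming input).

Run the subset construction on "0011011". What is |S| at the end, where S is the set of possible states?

4

Start in {S}.
Read '0': S→{S}; now {S}.
Read '0': S→{S}; now {S}.
Read '1': S→{C}; union {C}; ε-closure = {S, C}.
Read '1': S→{C}, C→{S, A}; now {S, A, C}.
Read '0': S→{S}, A→∅, C→{S, A, B}; now {S, A, B}.
Read '1': S→{C}, A→∅, B→{B}; union {B, C}; ε-closure = {S, B, C}.
Read '1': S→{C}, B→{B}, C→{S, A}; now {S, A, B, C}.
That set has 4 states.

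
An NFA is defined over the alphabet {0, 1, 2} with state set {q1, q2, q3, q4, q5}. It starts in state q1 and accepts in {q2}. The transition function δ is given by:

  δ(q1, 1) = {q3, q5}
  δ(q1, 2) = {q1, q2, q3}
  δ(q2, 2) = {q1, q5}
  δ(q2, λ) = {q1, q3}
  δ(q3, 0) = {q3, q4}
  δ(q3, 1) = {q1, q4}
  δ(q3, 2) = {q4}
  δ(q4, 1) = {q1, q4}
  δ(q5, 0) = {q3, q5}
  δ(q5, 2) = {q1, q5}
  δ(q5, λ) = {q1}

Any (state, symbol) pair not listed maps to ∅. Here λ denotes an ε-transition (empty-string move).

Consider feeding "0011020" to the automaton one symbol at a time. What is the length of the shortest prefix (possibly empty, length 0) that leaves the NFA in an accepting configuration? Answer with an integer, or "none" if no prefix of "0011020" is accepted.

none

Start in {q1}.
Read '0': q1→∅; now ∅.
The set is empty and remains empty for the remaining 6 symbols.
No reachable set along the way intersects F.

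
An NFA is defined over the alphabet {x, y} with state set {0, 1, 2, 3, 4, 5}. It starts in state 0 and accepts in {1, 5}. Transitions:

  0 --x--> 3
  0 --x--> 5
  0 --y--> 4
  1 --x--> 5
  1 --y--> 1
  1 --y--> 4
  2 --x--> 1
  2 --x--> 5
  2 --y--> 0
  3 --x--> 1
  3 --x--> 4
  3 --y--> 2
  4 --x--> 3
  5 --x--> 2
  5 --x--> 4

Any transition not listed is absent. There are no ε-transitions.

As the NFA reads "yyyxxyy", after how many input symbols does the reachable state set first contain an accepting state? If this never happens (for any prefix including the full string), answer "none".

none

Start in {0}.
Read 'y': {0} → {4}.
Read 'y': {4} → ∅.
The set is empty and remains empty for the remaining 5 symbols.
No reachable set along the way intersects F.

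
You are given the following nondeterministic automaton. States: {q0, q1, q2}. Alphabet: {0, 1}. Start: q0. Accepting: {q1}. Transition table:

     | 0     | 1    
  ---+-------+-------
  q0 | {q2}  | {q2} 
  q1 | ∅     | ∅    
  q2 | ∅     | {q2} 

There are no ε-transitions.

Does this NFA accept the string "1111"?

Start in {q0}.
Read '1': q0→{q2}; now {q2}.
Read '1': q2→{q2}; now {q2}.
Read '1': q2→{q2}; now {q2}.
Read '1': q2→{q2}; now {q2}.
The final set {q2} contains no accepting state.

No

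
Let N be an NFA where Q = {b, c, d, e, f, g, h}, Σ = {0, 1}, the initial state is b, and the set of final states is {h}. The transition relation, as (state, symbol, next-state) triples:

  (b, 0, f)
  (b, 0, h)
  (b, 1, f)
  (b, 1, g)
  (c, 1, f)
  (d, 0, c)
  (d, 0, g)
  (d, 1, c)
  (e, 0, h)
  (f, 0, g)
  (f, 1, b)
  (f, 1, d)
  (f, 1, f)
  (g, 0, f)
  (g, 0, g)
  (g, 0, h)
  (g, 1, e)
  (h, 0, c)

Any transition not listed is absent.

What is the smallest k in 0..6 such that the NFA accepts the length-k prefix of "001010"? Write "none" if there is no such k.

1

Start in {b}.
Read '0': b→{f, h}; now {f, h}.
None of the earlier sets intersect F, but {f, h} does.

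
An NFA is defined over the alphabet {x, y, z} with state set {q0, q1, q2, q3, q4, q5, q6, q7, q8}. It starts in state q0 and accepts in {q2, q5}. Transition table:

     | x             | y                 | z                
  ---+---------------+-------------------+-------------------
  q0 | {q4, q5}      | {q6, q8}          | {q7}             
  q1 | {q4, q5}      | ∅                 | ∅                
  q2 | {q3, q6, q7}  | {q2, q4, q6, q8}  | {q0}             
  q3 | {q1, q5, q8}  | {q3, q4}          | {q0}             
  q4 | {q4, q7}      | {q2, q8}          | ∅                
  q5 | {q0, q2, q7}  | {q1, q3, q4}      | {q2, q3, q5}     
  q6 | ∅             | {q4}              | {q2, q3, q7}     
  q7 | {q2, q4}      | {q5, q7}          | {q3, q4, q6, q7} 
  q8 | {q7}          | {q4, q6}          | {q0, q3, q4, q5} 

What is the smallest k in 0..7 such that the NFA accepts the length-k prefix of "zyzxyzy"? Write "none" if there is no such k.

Start in {q0}.
Read 'z': {q0} → {q7}.
Read 'y': {q7} → {q5, q7}.
None of the earlier sets intersect F, but {q5, q7} does.

2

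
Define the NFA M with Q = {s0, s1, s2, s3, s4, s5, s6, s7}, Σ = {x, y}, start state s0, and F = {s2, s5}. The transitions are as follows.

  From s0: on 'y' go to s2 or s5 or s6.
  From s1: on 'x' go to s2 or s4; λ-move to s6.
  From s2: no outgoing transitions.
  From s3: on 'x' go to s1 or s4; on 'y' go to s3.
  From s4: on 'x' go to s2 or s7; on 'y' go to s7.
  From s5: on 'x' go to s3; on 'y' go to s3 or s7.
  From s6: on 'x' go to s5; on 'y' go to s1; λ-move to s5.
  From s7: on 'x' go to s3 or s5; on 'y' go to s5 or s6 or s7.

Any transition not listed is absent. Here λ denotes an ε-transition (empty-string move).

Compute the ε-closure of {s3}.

{s3}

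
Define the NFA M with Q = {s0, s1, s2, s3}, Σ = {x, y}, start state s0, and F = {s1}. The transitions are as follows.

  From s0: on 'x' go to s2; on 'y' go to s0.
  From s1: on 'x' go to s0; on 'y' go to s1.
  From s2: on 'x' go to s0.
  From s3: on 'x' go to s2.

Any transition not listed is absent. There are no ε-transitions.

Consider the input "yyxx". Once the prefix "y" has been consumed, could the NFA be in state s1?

Start in {s0}.
Read 'y': {s0} → {s0}.
State s1 is not in {s0}.

No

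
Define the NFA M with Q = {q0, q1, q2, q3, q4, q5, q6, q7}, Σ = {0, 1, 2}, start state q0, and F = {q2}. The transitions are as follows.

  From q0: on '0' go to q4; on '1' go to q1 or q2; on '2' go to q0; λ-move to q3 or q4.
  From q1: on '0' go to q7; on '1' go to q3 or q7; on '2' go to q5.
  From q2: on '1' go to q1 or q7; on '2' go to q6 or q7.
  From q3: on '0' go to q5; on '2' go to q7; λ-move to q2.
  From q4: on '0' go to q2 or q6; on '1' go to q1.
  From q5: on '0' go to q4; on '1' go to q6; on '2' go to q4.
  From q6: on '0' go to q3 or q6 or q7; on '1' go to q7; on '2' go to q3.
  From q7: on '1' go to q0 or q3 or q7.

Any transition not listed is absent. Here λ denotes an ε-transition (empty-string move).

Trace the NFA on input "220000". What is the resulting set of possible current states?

{q2, q3, q4, q5, q6, q7}

Start: ε-closure({q0}) = {q0, q2, q3, q4}.
Read '2': {q0, q2, q3, q4} → {q0, q2, q3, q4, q6, q7}.
Read '2': {q0, q2, q3, q4, q6, q7} → {q0, q2, q3, q4, q6, q7}.
Read '0': {q0, q2, q3, q4, q6, q7} → {q2, q3, q4, q5, q6, q7}.
Read '0': {q2, q3, q4, q5, q6, q7} → {q2, q3, q4, q5, q6, q7}.
Read '0': {q2, q3, q4, q5, q6, q7} → {q2, q3, q4, q5, q6, q7}.
Read '0': {q2, q3, q4, q5, q6, q7} → {q2, q3, q4, q5, q6, q7}.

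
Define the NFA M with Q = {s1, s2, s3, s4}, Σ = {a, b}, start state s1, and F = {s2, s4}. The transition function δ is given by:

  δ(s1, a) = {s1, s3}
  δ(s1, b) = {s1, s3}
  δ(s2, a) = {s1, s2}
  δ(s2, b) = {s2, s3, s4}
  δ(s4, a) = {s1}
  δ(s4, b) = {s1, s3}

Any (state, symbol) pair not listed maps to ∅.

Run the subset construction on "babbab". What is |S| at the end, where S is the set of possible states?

2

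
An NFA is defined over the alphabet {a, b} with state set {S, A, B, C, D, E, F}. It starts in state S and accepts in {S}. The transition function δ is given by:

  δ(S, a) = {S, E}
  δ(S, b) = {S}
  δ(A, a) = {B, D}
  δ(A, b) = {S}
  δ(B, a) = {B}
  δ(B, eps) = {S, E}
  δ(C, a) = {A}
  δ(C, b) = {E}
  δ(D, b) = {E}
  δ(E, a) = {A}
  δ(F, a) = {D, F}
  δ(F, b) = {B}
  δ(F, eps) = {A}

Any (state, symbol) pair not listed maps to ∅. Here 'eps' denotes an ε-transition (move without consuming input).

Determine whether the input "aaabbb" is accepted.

Yes

Start in {S}.
Read 'a': S→{S, E}; now {S, E}.
Read 'a': S→{S, E}, E→{A}; now {S, A, E}.
Read 'a': S→{S, E}, A→{B, D}, E→{A}; now {S, A, B, D, E}.
Read 'b': S→{S}, A→{S}, B→∅, D→{E}, E→∅; now {S, E}.
Read 'b': S→{S}, E→∅; now {S}.
Read 'b': S→{S}; now {S}.
The final set {S} contains the accepting state S.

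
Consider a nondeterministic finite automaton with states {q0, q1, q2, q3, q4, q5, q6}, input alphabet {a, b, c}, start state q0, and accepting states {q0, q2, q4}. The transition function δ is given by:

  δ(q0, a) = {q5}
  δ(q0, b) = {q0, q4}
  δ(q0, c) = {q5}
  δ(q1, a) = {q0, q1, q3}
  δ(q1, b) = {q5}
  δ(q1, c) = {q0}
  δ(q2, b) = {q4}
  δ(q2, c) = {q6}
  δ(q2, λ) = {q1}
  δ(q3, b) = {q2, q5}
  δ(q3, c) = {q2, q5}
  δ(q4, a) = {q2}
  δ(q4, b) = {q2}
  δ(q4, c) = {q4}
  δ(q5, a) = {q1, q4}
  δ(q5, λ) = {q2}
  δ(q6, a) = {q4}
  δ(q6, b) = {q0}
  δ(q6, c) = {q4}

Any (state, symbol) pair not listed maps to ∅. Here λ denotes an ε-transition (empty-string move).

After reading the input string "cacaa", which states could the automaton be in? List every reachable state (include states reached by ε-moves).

{q0, q1, q2, q3, q4, q5}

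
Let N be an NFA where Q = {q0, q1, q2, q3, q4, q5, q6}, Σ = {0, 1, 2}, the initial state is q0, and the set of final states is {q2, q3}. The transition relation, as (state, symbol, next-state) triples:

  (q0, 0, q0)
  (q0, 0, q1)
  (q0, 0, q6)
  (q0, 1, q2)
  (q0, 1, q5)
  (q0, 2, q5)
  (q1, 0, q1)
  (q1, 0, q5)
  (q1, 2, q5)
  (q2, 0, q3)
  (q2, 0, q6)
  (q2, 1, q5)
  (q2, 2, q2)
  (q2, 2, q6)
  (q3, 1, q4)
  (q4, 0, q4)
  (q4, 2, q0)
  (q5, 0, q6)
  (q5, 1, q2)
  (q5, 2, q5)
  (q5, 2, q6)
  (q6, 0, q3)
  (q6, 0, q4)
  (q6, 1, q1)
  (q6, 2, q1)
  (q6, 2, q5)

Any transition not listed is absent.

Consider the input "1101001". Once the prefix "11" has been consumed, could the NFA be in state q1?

Start in {q0}.
Read '1': {q0} → {q2, q5}.
Read '1': {q2, q5} → {q2, q5}.
State q1 is not in {q2, q5}.

No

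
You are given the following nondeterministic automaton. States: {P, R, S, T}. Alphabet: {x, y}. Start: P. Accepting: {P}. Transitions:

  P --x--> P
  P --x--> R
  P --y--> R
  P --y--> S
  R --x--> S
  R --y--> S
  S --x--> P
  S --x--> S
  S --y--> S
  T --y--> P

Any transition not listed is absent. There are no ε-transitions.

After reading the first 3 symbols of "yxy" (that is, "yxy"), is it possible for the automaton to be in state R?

Yes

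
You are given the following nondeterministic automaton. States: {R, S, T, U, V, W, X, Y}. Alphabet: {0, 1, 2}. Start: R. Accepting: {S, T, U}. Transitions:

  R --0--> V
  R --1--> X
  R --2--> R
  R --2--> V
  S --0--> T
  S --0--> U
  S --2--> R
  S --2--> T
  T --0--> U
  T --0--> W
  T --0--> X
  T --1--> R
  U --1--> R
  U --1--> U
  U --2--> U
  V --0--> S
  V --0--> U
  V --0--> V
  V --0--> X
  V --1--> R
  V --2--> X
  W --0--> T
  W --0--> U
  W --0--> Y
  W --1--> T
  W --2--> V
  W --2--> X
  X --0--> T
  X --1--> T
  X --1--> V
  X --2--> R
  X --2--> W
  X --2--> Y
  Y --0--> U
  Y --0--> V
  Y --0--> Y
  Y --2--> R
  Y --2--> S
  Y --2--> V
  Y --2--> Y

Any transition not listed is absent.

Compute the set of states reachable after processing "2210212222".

{R, S, T, U, V, W, X, Y}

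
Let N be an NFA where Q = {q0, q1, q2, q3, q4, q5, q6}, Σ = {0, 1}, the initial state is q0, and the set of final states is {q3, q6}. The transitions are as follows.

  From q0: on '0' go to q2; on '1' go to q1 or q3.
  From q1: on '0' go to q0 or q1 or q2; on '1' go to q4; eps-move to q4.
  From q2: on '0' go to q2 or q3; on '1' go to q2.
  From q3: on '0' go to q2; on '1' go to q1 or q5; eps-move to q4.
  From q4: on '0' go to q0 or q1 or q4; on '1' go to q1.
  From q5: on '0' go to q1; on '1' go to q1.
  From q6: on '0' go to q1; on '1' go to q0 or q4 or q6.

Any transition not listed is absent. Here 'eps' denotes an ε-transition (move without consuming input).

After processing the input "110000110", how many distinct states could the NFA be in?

5

Start in {q0}.
Read '1': {q0} → {q1, q3, q4}.
Read '1': {q1, q3, q4} → {q1, q4, q5}.
Read '0': {q1, q4, q5} → {q0, q1, q2, q4}.
Read '0': {q0, q1, q2, q4} → {q0, q1, q2, q3, q4}.
Read '0': {q0, q1, q2, q3, q4} → {q0, q1, q2, q3, q4}.
Read '0': {q0, q1, q2, q3, q4} → {q0, q1, q2, q3, q4}.
Read '1': {q0, q1, q2, q3, q4} → {q1, q2, q3, q4, q5}.
Read '1': {q1, q2, q3, q4, q5} → {q1, q2, q4, q5}.
Read '0': {q1, q2, q4, q5} → {q0, q1, q2, q3, q4}.
That set has 5 states.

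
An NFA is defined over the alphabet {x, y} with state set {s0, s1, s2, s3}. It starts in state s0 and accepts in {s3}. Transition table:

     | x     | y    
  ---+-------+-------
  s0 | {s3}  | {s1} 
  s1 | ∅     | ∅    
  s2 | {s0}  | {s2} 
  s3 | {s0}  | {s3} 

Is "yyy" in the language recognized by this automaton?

No

Start in {s0}.
Read 'y': {s0} → {s1}.
Read 'y': {s1} → ∅.
The set is empty and remains empty for the remaining 1 symbol.
The final set ∅ contains no accepting state.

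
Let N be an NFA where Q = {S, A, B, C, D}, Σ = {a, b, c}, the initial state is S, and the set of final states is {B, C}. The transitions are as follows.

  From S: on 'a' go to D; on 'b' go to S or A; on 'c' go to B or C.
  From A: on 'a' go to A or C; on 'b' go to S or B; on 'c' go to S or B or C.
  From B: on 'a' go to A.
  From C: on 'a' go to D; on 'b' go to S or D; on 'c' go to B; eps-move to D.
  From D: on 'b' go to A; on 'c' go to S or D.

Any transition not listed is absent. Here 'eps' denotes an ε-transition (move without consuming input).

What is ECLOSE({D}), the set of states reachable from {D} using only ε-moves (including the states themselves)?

{D}

Begin with {D}.
No ε-moves leave this set, so the closure equals the set itself.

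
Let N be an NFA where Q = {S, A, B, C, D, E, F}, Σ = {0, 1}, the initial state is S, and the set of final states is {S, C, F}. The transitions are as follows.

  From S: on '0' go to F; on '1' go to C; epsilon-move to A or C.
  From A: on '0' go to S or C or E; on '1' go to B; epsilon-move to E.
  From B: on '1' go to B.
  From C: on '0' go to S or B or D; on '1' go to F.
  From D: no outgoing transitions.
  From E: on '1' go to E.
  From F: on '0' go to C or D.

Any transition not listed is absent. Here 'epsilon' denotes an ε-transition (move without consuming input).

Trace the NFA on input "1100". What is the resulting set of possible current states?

{S, A, B, C, D, E}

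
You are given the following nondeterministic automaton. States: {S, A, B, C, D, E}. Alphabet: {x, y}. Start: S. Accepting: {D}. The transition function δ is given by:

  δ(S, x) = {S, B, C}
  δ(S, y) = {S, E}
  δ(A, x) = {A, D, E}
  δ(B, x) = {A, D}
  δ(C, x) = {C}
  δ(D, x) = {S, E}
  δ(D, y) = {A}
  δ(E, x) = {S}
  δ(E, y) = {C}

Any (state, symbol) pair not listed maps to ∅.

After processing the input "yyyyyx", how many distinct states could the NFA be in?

Start in {S}.
Read 'y': S→{S, E}; now {S, E}.
Read 'y': S→{S, E}, E→{C}; now {S, C, E}.
Read 'y': S→{S, E}, C→∅, E→{C}; now {S, C, E}.
Read 'y': S→{S, E}, C→∅, E→{C}; now {S, C, E}.
Read 'y': S→{S, E}, C→∅, E→{C}; now {S, C, E}.
Read 'x': S→{S, B, C}, C→{C}, E→{S}; now {S, B, C}.
That set has 3 states.

3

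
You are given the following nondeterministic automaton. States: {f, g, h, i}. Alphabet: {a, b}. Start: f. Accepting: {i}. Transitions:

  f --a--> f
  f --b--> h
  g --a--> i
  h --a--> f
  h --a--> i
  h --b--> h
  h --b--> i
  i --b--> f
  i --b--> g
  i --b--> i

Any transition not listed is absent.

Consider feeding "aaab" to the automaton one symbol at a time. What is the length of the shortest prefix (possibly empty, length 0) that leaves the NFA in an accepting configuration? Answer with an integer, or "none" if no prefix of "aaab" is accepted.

Start in {f}.
Read 'a': f→{f}; now {f}.
Read 'a': f→{f}; now {f}.
Read 'a': f→{f}; now {f}.
Read 'b': f→{h}; now {h}.
No reachable set along the way intersects F.

none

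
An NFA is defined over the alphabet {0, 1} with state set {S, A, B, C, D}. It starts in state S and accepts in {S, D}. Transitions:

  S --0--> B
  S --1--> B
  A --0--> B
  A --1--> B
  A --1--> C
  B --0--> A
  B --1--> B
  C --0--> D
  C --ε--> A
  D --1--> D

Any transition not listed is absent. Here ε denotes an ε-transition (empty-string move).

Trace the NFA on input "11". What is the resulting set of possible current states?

{B}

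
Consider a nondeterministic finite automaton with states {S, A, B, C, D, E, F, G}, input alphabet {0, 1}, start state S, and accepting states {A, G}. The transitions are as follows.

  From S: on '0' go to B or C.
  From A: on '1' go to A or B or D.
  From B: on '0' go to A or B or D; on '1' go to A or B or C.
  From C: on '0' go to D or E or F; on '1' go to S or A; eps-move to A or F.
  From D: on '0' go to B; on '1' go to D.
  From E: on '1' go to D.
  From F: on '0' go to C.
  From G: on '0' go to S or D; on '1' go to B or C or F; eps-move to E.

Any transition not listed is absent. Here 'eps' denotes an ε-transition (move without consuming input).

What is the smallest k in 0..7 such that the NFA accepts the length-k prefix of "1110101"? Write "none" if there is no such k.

none

Start in {S}.
Read '1': {S} → ∅.
The set is empty and remains empty for the remaining 6 symbols.
No reachable set along the way intersects F.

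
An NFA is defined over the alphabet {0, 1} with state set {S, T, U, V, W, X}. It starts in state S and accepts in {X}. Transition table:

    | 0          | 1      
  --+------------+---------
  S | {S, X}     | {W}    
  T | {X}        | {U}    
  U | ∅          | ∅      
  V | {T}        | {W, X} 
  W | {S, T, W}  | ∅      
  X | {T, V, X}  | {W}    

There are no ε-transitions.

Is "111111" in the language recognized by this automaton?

No

Start in {S}.
Read '1': S→{W}; now {W}.
Read '1': W→∅; now ∅.
The set is empty and remains empty for the remaining 4 symbols.
The final set ∅ contains no accepting state.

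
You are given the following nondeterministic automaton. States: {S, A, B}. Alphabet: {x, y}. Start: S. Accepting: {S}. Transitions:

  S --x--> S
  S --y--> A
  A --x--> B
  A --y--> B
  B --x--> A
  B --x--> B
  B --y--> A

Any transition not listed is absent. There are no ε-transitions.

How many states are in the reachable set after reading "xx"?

1

Start in {S}.
Read 'x': S→{S}; now {S}.
Read 'x': S→{S}; now {S}.
That set has 1 state.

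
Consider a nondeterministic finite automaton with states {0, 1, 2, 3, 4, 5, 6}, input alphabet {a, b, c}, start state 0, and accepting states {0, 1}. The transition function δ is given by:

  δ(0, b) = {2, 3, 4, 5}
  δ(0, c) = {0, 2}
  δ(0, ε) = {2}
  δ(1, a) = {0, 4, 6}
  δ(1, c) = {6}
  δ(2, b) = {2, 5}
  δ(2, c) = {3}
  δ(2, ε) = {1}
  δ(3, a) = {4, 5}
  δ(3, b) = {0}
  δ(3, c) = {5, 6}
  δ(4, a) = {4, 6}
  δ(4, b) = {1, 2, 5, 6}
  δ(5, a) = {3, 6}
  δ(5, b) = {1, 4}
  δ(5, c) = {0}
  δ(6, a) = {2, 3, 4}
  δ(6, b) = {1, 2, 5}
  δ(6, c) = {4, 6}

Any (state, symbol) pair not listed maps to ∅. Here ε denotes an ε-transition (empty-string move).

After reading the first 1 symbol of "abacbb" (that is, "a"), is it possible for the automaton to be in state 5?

Start: ε-closure({0}) = {0, 1, 2}.
Read 'a': 0→∅, 1→{0, 4, 6}, 2→∅; union {0, 4, 6}; ε-closure = {0, 1, 2, 4, 6}.
State 5 is not in {0, 1, 2, 4, 6}.

No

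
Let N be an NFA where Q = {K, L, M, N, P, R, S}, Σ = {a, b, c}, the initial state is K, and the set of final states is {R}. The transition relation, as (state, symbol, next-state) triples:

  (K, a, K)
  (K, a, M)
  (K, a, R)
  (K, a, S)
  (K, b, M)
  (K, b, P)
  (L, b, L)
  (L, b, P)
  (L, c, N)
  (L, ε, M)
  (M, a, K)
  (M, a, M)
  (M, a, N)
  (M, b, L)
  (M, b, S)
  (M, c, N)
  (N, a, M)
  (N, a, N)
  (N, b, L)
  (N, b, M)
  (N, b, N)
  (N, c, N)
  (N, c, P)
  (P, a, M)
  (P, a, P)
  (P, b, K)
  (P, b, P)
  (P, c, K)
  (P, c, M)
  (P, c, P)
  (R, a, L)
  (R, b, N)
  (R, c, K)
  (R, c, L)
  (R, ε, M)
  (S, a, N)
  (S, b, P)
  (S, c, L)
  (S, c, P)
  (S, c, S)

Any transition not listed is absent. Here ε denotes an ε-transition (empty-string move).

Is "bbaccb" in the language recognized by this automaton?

No

Start in {K}.
Read 'b': K→{M, P}; now {M, P}.
Read 'b': M→{L, S}, P→{K, P}; union {K, L, P, S}; ε-closure = {K, L, M, P, S}.
Read 'a': K→{K, M, R, S}, L→∅, M→{K, M, N}, P→{M, P}, S→{N}; now {K, M, N, P, R, S}.
Read 'c': K→∅, M→{N}, N→{N, P}, P→{K, M, P}, R→{K, L}, S→{L, P, S}; now {K, L, M, N, P, S}.
Read 'c': K→∅, L→{N}, M→{N}, N→{N, P}, P→{K, M, P}, S→{L, P, S}; now {K, L, M, N, P, S}.
Read 'b': K→{M, P}, L→{L, P}, M→{L, S}, N→{L, M, N}, P→{K, P}, S→{P}; now {K, L, M, N, P, S}.
The final set {K, L, M, N, P, S} contains no accepting state.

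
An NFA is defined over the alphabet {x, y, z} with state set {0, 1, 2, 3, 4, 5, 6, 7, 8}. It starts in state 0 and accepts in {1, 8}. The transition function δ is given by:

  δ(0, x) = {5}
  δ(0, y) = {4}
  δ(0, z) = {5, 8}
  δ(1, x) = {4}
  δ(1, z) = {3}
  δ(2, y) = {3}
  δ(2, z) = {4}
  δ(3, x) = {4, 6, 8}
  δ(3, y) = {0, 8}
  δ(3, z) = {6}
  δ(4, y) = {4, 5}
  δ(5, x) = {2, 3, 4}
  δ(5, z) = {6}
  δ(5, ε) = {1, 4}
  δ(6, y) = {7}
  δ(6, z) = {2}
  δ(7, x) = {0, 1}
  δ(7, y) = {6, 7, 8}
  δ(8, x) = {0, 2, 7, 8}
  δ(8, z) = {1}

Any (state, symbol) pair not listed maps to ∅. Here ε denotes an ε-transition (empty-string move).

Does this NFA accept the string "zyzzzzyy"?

Yes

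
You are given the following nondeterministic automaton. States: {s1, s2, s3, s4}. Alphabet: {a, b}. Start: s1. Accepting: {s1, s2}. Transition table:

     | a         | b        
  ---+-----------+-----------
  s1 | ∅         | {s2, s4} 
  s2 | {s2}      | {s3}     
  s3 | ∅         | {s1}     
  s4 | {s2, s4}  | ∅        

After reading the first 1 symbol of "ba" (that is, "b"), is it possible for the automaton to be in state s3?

No

Start in {s1}.
Read 'b': s1→{s2, s4}; now {s2, s4}.
State s3 is not in {s2, s4}.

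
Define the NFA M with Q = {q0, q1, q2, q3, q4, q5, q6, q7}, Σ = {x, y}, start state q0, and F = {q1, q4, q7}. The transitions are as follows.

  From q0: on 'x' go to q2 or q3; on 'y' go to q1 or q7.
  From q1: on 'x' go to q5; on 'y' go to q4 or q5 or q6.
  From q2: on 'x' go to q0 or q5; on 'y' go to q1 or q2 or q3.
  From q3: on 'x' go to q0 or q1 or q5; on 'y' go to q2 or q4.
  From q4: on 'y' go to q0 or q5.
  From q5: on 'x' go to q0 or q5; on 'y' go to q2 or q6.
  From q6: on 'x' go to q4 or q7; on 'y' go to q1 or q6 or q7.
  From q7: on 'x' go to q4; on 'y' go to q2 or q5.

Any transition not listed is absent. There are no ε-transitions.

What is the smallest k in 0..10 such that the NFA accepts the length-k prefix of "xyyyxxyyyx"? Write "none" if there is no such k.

2

Start in {q0}.
Read 'x': {q0} → {q2, q3}.
Read 'y': {q2, q3} → {q1, q2, q3, q4}.
None of the earlier sets intersect F, but {q1, q2, q3, q4} does.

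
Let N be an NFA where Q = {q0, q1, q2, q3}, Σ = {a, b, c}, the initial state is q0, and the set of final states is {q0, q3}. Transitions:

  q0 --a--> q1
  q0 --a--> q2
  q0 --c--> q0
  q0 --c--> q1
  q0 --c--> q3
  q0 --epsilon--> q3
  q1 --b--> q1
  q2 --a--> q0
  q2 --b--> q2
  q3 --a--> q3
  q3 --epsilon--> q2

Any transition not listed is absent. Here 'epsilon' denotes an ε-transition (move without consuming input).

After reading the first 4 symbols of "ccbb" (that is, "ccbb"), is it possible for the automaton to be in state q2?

Start: ε-closure({q0}) = {q0, q2, q3}.
Read 'c': q0→{q0, q1, q3}, q2→∅, q3→∅; union {q0, q1, q3}; ε-closure = {q0, q1, q2, q3}.
Read 'c': q0→{q0, q1, q3}, q1→∅, q2→∅, q3→∅; union {q0, q1, q3}; ε-closure = {q0, q1, q2, q3}.
Read 'b': q0→∅, q1→{q1}, q2→{q2}, q3→∅; now {q1, q2}.
Read 'b': q1→{q1}, q2→{q2}; now {q1, q2}.
State q2 is in {q1, q2}.

Yes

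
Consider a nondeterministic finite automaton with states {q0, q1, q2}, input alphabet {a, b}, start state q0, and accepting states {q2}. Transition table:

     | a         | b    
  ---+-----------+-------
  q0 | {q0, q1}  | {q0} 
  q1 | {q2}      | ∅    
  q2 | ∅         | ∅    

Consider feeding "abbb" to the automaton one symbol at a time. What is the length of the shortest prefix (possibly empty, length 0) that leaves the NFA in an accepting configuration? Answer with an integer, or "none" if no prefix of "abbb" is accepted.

none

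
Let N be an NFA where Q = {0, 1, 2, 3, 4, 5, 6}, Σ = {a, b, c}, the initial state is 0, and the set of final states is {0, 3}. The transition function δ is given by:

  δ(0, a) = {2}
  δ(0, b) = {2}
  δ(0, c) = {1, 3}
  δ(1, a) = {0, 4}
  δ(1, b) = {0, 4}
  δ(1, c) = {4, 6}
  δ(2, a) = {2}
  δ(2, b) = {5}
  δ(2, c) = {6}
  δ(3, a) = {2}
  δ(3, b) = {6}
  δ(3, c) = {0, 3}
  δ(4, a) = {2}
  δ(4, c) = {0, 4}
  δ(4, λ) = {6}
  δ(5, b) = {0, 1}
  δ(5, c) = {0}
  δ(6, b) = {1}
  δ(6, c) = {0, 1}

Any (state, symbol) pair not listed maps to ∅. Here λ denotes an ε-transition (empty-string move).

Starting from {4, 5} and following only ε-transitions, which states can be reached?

{4, 5, 6}

Begin with {4, 5}.
ε-move 4 → 6; add 6.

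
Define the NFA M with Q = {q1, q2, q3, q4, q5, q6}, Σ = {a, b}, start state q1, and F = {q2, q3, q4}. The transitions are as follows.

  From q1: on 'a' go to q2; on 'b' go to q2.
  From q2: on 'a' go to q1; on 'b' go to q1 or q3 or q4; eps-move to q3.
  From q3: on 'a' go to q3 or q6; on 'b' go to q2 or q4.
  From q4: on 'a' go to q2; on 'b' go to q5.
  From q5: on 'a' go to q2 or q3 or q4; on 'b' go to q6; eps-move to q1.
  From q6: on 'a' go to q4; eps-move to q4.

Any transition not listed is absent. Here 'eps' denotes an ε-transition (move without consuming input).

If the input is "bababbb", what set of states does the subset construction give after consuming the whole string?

{q1, q2, q3, q4, q5, q6}

Start in {q1}.
Read 'b': q1→{q2}; union {q2}; ε-closure = {q2, q3}.
Read 'a': q2→{q1}, q3→{q3, q6}; union {q1, q3, q6}; ε-closure = {q1, q3, q4, q6}.
Read 'b': q1→{q2}, q3→{q2, q4}, q4→{q5}, q6→∅; union {q2, q4, q5}; ε-closure = {q1, q2, q3, q4, q5}.
Read 'a': q1→{q2}, q2→{q1}, q3→{q3, q6}, q4→{q2}, q5→{q2, q3, q4}; now {q1, q2, q3, q4, q6}.
Read 'b': q1→{q2}, q2→{q1, q3, q4}, q3→{q2, q4}, q4→{q5}, q6→∅; now {q1, q2, q3, q4, q5}.
Read 'b': q1→{q2}, q2→{q1, q3, q4}, q3→{q2, q4}, q4→{q5}, q5→{q6}; now {q1, q2, q3, q4, q5, q6}.
Read 'b': q1→{q2}, q2→{q1, q3, q4}, q3→{q2, q4}, q4→{q5}, q5→{q6}, q6→∅; now {q1, q2, q3, q4, q5, q6}.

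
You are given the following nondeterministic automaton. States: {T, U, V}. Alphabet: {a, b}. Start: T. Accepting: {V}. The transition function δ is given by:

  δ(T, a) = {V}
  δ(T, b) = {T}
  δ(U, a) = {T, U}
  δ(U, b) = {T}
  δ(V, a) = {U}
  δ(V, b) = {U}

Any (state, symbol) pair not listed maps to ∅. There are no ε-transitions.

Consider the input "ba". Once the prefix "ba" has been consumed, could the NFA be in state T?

No

Start in {T}.
Read 'b': T→{T}; now {T}.
Read 'a': T→{V}; now {V}.
State T is not in {V}.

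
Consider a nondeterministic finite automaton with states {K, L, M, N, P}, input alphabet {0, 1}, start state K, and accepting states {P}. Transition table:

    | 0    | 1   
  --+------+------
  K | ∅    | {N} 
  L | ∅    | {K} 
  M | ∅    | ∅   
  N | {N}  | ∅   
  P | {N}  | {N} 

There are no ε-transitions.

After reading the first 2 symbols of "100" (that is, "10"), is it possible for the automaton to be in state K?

No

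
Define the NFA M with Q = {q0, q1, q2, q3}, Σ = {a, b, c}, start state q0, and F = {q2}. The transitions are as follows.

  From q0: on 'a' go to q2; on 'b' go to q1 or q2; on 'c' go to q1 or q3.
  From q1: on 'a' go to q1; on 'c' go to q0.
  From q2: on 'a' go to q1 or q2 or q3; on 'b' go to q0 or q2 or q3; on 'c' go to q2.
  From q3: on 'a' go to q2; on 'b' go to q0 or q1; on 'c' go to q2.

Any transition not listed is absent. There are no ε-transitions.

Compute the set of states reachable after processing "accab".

Start in {q0}.
Read 'a': {q0} → {q2}.
Read 'c': {q2} → {q2}.
Read 'c': {q2} → {q2}.
Read 'a': {q2} → {q1, q2, q3}.
Read 'b': {q1, q2, q3} → {q0, q1, q2, q3}.

{q0, q1, q2, q3}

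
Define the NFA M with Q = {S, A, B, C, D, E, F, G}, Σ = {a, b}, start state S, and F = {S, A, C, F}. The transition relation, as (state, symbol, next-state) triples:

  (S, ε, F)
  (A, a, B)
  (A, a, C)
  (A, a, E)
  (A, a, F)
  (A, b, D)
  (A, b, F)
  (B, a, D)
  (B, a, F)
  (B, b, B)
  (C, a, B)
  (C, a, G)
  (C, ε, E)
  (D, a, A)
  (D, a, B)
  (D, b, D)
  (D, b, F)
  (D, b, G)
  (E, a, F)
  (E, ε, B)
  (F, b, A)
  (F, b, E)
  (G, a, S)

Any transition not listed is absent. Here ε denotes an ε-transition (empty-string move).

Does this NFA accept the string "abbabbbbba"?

No

Start: ε-closure({S}) = {S, F}.
Read 'a': S→∅, F→∅; now ∅.
The set is empty and remains empty for the remaining 9 symbols.
The final set ∅ contains no accepting state.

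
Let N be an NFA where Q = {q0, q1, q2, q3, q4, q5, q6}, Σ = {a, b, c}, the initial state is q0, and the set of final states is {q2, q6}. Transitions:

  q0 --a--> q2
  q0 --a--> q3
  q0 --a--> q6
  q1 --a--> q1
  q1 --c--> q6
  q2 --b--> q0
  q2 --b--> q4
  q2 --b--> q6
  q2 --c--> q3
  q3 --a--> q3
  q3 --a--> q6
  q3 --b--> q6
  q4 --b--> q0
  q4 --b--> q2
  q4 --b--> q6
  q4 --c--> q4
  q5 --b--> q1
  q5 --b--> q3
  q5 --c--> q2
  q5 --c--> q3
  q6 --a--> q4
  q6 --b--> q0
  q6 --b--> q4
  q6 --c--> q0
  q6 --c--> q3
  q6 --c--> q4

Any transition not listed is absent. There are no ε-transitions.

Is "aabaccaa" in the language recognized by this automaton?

No

Start in {q0}.
Read 'a': {q0} → {q2, q3, q6}.
Read 'a': {q2, q3, q6} → {q3, q4, q6}.
Read 'b': {q3, q4, q6} → {q0, q2, q4, q6}.
Read 'a': {q0, q2, q4, q6} → {q2, q3, q4, q6}.
Read 'c': {q2, q3, q4, q6} → {q0, q3, q4}.
Read 'c': {q0, q3, q4} → {q4}.
Read 'a': {q4} → ∅.
The set is empty and remains empty for the remaining 1 symbol.
The final set ∅ contains no accepting state.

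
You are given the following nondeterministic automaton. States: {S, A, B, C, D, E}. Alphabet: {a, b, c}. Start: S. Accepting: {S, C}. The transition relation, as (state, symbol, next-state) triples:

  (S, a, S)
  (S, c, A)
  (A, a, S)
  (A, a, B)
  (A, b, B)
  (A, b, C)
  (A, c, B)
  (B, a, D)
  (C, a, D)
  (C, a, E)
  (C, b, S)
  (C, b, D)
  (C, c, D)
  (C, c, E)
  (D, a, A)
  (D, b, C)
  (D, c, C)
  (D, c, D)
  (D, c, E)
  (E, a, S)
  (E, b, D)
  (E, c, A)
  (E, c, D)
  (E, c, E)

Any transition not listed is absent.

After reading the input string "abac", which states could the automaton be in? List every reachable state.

∅

Start in {S}.
Read 'a': {S} → {S}.
Read 'b': {S} → ∅.
The set is empty and remains empty for the remaining 2 symbols.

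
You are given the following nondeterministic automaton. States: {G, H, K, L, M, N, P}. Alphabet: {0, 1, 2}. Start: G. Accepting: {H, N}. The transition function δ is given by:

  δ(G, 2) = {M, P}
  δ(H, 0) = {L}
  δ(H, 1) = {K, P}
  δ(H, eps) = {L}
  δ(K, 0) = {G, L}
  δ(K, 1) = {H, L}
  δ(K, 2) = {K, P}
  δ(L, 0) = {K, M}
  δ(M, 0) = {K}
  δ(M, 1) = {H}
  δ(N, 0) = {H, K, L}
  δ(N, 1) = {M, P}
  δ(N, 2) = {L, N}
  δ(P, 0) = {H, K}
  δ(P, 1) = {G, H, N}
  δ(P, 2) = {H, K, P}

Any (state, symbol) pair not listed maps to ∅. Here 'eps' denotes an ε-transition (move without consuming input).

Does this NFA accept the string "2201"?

Start in {G}.
Read '2': G→{M, P}; now {M, P}.
Read '2': M→∅, P→{H, K, P}; union {H, K, P}; ε-closure = {H, K, L, P}.
Read '0': H→{L}, K→{G, L}, L→{K, M}, P→{H, K}; now {G, H, K, L, M}.
Read '1': G→∅, H→{K, P}, K→{H, L}, L→∅, M→{H}; now {H, K, L, P}.
The final set {H, K, L, P} contains the accepting state H.

Yes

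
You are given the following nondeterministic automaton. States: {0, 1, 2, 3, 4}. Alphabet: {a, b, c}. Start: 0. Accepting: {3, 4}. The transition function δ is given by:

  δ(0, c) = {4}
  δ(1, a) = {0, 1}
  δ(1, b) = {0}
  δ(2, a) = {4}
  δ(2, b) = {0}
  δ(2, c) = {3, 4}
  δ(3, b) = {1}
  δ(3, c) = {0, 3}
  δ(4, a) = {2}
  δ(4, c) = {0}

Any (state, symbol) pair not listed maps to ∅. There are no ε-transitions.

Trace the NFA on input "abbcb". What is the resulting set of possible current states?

∅

Start in {0}.
Read 'a': 0→∅; now ∅.
The set is empty and remains empty for the remaining 4 symbols.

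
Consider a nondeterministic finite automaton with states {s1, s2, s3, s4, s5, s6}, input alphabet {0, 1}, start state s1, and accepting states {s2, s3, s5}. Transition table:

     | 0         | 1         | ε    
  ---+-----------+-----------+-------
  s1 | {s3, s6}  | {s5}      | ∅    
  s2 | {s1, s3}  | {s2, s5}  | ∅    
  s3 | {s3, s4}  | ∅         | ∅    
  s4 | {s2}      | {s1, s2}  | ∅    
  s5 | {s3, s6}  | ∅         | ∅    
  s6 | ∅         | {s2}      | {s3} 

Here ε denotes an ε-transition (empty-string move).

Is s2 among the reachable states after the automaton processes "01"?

Start in {s1}.
Read '0': s1→{s3, s6}; now {s3, s6}.
Read '1': s3→∅, s6→{s2}; now {s2}.
State s2 is in {s2}.

Yes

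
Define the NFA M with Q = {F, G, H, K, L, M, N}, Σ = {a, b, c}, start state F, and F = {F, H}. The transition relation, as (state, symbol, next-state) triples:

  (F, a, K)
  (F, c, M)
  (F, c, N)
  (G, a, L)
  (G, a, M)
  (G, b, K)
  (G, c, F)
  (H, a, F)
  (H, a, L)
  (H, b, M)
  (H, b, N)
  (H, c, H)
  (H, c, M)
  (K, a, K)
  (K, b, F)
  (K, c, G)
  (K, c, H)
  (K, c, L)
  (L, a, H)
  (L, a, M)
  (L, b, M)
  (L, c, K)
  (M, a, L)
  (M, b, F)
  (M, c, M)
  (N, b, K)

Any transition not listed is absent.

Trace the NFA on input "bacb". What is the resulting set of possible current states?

Start in {F}.
Read 'b': F→∅; now ∅.
The set is empty and remains empty for the remaining 3 symbols.

∅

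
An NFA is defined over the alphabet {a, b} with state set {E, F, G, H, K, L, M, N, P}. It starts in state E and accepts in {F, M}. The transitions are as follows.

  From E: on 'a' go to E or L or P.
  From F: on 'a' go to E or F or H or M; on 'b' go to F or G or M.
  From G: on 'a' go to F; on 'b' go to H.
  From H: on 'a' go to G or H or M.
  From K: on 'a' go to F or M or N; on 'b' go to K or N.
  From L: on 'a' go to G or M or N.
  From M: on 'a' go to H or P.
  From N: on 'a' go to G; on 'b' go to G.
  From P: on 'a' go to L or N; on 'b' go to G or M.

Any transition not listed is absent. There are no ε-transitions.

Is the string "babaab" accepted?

No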